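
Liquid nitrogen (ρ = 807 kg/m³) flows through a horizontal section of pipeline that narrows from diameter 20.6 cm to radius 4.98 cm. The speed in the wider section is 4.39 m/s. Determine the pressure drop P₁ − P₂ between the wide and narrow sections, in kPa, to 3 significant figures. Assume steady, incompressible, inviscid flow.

Mass conservation (A₁v₁ = A₂v₂) gives v₂ = 4.39 × 333/77.9 = 18.8 m/s.
The pipe is horizontal, so Bernoulli reduces to P₁ + ½ρv₁² = P₂ + ½ρv₂².
P₁ − P₂ = ½·807·(18.8² − 4.39²) = ½·807·333 = 135000 Pa.

ΔP ≈ 135 kPa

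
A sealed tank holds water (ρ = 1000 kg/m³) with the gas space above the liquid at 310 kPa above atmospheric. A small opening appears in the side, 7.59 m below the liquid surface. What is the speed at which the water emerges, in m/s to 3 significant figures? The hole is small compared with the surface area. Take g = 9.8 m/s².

Take point 1 at the surface (v₁ ≈ 0) and point 2 at the hole (at atmospheric pressure). Bernoulli: P₁ + ρg h = P_atm + ½ρv₂².
With P₁ − P_atm = 310000 Pa, v₂ = √(2gh + 2ΔP/ρ) = √(2·9.8·7.59 + 2·310000/1000) = 27.7 m/s.

v ≈ 27.7 m/s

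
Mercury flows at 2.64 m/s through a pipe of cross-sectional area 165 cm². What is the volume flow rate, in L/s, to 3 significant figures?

Q = A·v = 0.0165 m² × 2.64 m/s = 0.0436 m³/s.
Converting: 0.0436 m³/s × 1000 = 43.6 L/s.

Q ≈ 43.6 L/s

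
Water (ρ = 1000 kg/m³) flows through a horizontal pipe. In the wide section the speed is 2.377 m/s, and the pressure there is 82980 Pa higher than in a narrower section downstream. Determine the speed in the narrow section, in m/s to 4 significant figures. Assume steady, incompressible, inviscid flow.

Along the level pipe P + ½ρv² is conserved, hence v₂² = v₁² + 2(P₁ − P₂)/ρ.
v₂ = √(2.377² + 2·82980/1000) = √(5.650 + 166.0) = 13.10 m/s.

13.10 m/s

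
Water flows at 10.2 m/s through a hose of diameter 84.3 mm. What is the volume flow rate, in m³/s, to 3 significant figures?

Q = A·v = 0.00558 m² × 10.2 m/s = 0.0569 m³/s.

Q ≈ 0.0569 m³/s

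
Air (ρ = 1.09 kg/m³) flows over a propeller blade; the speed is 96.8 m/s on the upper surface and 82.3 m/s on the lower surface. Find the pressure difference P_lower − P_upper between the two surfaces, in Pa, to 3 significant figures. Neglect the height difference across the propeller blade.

ΔP ≈ 1420 Pa

With negligible Δh, P + ½ρv² is constant, so P_low − P_up = ½ρ(v_up² − v_low²).
ΔP = ½·1.09·(96.8² − 82.3²) = 1420 Pa.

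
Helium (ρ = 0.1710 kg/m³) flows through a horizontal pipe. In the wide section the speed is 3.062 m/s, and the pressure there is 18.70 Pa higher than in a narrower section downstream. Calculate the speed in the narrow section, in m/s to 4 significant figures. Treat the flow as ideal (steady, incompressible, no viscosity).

v₂ = 15.10 m/s

Along the level pipe P + ½ρv² is conserved, hence v₂² = v₁² + 2(P₁ − P₂)/ρ.
v₂ = √(3.062² + 2·18.70/0.1710) = √(9.376 + 218.7) = 15.10 m/s.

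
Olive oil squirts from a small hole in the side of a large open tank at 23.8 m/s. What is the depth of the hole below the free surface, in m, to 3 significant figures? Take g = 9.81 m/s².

h = 28.9 m

For a small hole in a large open tank, ½v² = gh, giving h = v²/(2g).
h = 23.8²/(2·9.81) = 566/19.62 = 28.9 m.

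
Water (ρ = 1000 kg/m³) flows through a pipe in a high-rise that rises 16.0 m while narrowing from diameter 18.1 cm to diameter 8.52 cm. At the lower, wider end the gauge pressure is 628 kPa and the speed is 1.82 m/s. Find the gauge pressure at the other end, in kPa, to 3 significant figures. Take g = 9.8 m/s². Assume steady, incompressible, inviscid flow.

Mass conservation (A₁v₁ = A₂v₂) gives v₂ = 1.82 × 257/57.0 = 8.21 m/s.
Bernoulli: P₁ + ½ρv₁² + ρg h₁ = P₂ + ½ρv₂² + ρg h₂, so P₂ = P₁ + ½ρ(v₁² − v₂²) − ρg(h₂ − h₁).
P₂ = 628000 + ½·1000·(1.82² − 8.21²) − 1000·9.8·(+16.0) = 628000 + (-32100) − (157000) = 439000 Pa.

P₂ ≈ 439 kPa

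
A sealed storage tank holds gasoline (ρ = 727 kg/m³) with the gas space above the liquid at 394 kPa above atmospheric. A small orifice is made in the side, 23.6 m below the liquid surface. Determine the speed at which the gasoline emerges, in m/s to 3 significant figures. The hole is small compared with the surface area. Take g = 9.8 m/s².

v ≈ 39.3 m/s

Take point 1 at the surface (v₁ ≈ 0) and point 2 at the hole (at atmospheric pressure). Bernoulli: P₁ + ρg h = P_atm + ½ρv₂².
With P₁ − P_atm = 394000 Pa, v₂ = √(2gh + 2ΔP/ρ) = √(2·9.8·23.6 + 2·394000/727) = 39.3 m/s.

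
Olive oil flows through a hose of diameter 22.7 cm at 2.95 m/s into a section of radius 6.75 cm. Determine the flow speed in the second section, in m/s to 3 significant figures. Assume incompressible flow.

Continuity gives A₁v₁ = A₂v₂, so v₂ = (405 cm²)/(143 cm²) × 2.95 m/s = 8.34 m/s.

v₂ ≈ 8.34 m/s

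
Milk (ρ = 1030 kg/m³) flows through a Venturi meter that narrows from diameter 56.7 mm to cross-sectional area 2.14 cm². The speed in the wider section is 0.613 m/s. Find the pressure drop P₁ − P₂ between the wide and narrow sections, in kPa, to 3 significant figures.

ΔP ≈ 26.7 kPa

The volume flow rate is constant, so v₂ = (A₁/A₂)v₁ = (25.2/2.14)·0.613 = 7.23 m/s.
With no height change, Bernoulli's equation is P₁ + ½ρv₁² = P₂ + ½ρv₂².
P₁ − P₂ = ½·1030·(7.23² − 0.613²) = ½·1030·51.9 = 26700 Pa.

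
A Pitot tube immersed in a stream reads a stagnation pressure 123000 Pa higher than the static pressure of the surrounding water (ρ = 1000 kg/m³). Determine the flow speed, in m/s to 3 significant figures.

Bernoulli between the free stream and the stagnation point: ½ρv² = P_stag − P_static.
v = √(2ΔP/ρ) = √(2·123000/1000) = 15.7 m/s.

v ≈ 15.7 m/s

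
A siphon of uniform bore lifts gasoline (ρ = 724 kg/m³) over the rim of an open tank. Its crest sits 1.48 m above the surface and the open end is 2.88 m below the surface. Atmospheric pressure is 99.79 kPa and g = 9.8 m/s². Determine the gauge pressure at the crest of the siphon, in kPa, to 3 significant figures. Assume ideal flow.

The outlet speed comes from Torricelli: v = √(2g·2.88) = 7.51 m/s.
Continuity keeps v the same throughout the tube; from surface to crest, P_atm + 0 = P_top + ½ρv² + ρg·h_top.
P_top = 99790 − ½·724·7.51² − 724·9.8·1.48 = 68900 Pa. So P_gauge = P_top − P_atm = -30900 Pa.

-30.9 kPa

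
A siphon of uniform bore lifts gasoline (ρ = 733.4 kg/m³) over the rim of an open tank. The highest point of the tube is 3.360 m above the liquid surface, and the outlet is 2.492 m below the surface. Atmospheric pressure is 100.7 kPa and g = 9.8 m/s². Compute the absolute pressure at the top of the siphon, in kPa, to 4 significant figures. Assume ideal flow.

P_top = 58.64 kPa

The outlet speed comes from Torricelli: v = √(2g·2.492) = 6.989 m/s.
With constant cross-section the crest speed equals v; applying Bernoulli from the surface up to the crest, P_top = P_atm − ½ρv² − ρg·h_top.
P_top = 100700 − ½·733.4·6.989² − 733.4·9.8·3.360 = 58640 Pa.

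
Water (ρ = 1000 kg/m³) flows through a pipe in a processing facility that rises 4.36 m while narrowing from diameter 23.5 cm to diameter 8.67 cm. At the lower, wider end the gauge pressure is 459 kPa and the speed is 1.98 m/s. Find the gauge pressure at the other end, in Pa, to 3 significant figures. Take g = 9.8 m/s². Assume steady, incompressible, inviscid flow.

The volume flow rate is constant, so v₂ = (A₁/A₂)v₁ = (434/59.0)·1.98 = 14.5 m/s.
Bernoulli: P₁ + ½ρv₁² + ρg h₁ = P₂ + ½ρv₂² + ρg h₂, so P₂ = P₁ + ½ρ(v₁² − v₂²) − ρg(h₂ − h₁).
P₂ = 459000 + ½·1000·(1.98² − 14.5²) − 1000·9.8·(+4.36) = 459000 + (-104000) − (42700) = 312000 Pa.

312000 Pa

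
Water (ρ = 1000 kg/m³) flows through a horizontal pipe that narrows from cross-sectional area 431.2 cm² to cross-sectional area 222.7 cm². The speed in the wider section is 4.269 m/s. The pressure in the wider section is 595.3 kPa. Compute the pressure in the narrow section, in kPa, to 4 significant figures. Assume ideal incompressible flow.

P₂ ≈ 570.3 kPa

Continuity gives A₁v₁ = A₂v₂, so v₂ = (431.2 cm²)/(222.7 cm²) × 4.269 m/s = 8.266 m/s.
Bernoulli (h₁ = h₂): P₁ − P₂ = ½ρ(v₂² − v₁²).
P₂ = P₁ − ½ρ(v₂² − v₁²) = 595300 − ½·1000·(8.266² − 4.269²) = 595300 − 25050 = 570300 Pa.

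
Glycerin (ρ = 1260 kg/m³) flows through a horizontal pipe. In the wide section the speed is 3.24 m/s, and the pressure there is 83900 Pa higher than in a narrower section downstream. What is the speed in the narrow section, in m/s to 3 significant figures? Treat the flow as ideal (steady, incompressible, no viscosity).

With h₁ = h₂, rearranging Bernoulli gives v₂ = √(v₁² + 2ΔP/ρ).
v₂ = √(3.24² + 2·83900/1260) = √(10.5 + 133) = 12.0 m/s.

12.0 m/s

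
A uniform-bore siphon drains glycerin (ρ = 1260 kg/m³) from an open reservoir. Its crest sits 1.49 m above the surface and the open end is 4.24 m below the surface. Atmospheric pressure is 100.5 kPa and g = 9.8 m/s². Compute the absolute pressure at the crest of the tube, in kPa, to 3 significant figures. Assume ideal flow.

From the surface to the outlet (both open to atmosphere, surface at rest): v = √(2g·h_out) = √(2·9.8·4.24) = 9.12 m/s.
Continuity keeps v the same throughout the tube; from surface to crest, P_atm + 0 = P_top + ½ρv² + ρg·h_top.
P_top = 100500 − ½·1260·9.12² − 1260·9.8·1.49 = 29700 Pa.

P_top ≈ 29.7 kPa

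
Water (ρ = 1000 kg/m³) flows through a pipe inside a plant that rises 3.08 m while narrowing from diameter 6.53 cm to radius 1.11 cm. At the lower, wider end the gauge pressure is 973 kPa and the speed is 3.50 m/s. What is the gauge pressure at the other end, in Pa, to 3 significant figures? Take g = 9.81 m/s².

Continuity gives A₁v₁ = A₂v₂, so v₂ = (33.5 cm²)/(3.87 cm²) × 3.50 m/s = 30.3 m/s.
Applying Bernoulli between the two ends and solving for P₂: P₂ = P₁ + ½ρ(v₁² − v₂²) − ρgΔh.
P₂ = 973000 + ½·1000·(3.50² − 30.3²) − 1000·9.81·(+3.08) = 973000 + (-452000) − (30200) = 490000 Pa.

P₂ ≈ 490000 Pa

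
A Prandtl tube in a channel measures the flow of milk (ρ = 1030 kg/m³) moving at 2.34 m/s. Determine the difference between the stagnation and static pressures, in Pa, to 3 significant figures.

ΔP = 2820 Pa

At the stagnation point the flow is brought to rest, so Bernoulli gives P_stag − P_static = ½ρv².
ΔP = ½·1030·2.34² = 2820 Pa.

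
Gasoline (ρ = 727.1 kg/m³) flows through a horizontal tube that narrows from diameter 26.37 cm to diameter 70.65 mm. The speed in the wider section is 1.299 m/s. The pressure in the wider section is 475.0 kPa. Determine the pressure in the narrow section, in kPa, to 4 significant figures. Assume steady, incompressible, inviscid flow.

The volume flow rate is constant, so v₂ = (A₁/A₂)v₁ = (546.1/39.20)·1.299 = 18.10 m/s.
The pipe is horizontal, so Bernoulli reduces to P₁ + ½ρv₁² = P₂ + ½ρv₂².
P₂ = P₁ − ½ρ(v₂² − v₁²) = 475000 − ½·727.1·(18.10² − 1.299²) = 475000 − 118400 = 356600 Pa.

P₂ ≈ 356.6 kPa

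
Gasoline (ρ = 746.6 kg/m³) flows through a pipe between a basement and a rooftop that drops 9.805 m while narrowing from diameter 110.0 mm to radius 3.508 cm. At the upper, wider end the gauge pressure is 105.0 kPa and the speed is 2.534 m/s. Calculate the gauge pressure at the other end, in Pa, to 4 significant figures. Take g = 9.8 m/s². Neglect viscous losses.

By continuity, v₂ = v₁·A₁/A₂ = 2.534·(95.03/38.66) = 6.229 m/s.
Applying Bernoulli between the two ends and solving for P₂: P₂ = P₁ + ½ρ(v₁² − v₂²) − ρgΔh.
P₂ = 105000 + ½·746.6·(2.534² − 6.229²) − 746.6·9.8·(−9.805) = 105000 + (-12090) − (-71740) = 164700 Pa.

P₂ ≈ 164700 Pa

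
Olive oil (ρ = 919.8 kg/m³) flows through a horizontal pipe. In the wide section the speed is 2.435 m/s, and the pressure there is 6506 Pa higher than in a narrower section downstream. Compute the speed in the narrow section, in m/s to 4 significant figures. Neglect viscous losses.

v₂ ≈ 4.481 m/s

Along the level pipe P + ½ρv² is conserved, hence v₂² = v₁² + 2(P₁ − P₂)/ρ.
v₂ = √(2.435² + 2·6506/919.8) = √(5.929 + 14.15) = 4.481 m/s.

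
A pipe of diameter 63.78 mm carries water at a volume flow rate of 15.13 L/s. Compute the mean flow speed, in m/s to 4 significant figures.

Q = 15.13 L/s = 0.01513 m³/s.
v = Q/A = 0.01513 / 0.003195 = 4.736 m/s.

4.736 m/s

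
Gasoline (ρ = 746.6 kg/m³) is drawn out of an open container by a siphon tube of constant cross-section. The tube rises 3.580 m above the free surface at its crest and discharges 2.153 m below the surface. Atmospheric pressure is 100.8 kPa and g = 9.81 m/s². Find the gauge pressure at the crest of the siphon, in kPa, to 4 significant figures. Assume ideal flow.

P_gauge = -41.99 kPa

From the surface to the outlet (both open to atmosphere, surface at rest): v = √(2g·h_out) = √(2·9.81·2.153) = 6.499 m/s.
With constant cross-section the crest speed equals v; applying Bernoulli from the surface up to the crest, P_top = P_atm − ½ρv² − ρg·h_top.
P_top = 100800 − ½·746.6·6.499² − 746.6·9.81·3.580 = 58810 Pa. So P_gauge = P_top − P_atm = -41990 Pa.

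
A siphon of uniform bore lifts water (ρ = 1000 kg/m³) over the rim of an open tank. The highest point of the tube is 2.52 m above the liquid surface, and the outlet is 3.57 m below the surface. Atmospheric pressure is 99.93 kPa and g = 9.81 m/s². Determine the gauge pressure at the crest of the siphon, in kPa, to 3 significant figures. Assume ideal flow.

From the surface to the outlet (both open to atmosphere, surface at rest): v = √(2g·h_out) = √(2·9.81·3.57) = 8.37 m/s.
The bore is uniform, so the speed at the crest is the same v. Bernoulli surface→crest: P_atm = P_top + ½ρv² + ρg·h_top.
P_top = 99930 − ½·1000·8.37² − 1000·9.81·2.52 = 40200 Pa. So P_gauge = P_top − P_atm = -59700 Pa.

P_gauge = -59.7 kPa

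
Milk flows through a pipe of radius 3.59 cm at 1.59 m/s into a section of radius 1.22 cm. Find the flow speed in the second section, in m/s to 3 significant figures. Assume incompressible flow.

v₂ ≈ 13.8 m/s

Continuity gives A₁v₁ = A₂v₂, so v₂ = (40.5 cm²)/(4.68 cm²) × 1.59 m/s = 13.8 m/s.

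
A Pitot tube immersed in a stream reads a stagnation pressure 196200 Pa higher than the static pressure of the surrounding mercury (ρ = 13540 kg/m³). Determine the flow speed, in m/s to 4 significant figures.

The dynamic pressure equals the rise in static pressure at the stagnation point: ΔP = ½ρv².
v = √(2ΔP/ρ) = √(2·196200/13540) = 5.383 m/s.

v ≈ 5.383 m/s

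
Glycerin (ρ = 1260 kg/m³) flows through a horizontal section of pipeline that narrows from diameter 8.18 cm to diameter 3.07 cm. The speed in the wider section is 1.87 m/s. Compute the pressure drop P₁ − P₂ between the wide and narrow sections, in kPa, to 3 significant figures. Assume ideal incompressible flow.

By continuity, v₂ = v₁·A₁/A₂ = 1.87·(52.6/7.40) = 13.3 m/s.
Bernoulli (h₁ = h₂): P₁ − P₂ = ½ρ(v₂² − v₁²).
P₁ − P₂ = ½·1260·(13.3² − 1.87²) = ½·1260·173 = 109000 Pa.

ΔP ≈ 109 kPa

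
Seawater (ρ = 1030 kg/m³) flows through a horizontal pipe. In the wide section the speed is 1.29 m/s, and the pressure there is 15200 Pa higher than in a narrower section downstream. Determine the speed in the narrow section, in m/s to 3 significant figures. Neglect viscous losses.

v₂ ≈ 5.58 m/s

Horizontal Bernoulli: P₁ + ½ρv₁² = P₂ + ½ρv₂², so v₂² = v₁² + 2(P₁ − P₂)/ρ.
v₂ = √(1.29² + 2·15200/1030) = √(1.66 + 29.5) = 5.58 m/s.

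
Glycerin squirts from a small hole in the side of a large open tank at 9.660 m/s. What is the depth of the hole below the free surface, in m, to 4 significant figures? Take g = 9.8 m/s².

h ≈ 4.761 m

For a small hole in a large open tank, ½v² = gh, giving h = v²/(2g).
h = 9.660²/(2·9.8) = 93.32/19.60 = 4.761 m.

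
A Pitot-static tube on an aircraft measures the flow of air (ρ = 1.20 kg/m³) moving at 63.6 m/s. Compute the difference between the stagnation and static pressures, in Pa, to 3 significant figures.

At the stagnation point the flow is brought to rest, so Bernoulli gives P_stag − P_static = ½ρv².
ΔP = ½·1.20·63.6² = 2430 Pa.

2430 Pa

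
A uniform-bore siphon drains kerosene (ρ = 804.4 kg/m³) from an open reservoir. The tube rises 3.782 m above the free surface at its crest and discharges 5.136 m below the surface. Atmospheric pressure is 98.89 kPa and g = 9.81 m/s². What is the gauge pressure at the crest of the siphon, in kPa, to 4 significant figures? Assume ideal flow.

The outlet speed comes from Torricelli: v = √(2g·5.136) = 10.04 m/s.
Continuity keeps v the same throughout the tube; from surface to crest, P_atm + 0 = P_top + ½ρv² + ρg·h_top.
P_top = 98890 − ½·804.4·10.04² − 804.4·9.81·3.782 = 28520 Pa. So P_gauge = P_top − P_atm = -70370 Pa.

P_gauge = -70.37 kPa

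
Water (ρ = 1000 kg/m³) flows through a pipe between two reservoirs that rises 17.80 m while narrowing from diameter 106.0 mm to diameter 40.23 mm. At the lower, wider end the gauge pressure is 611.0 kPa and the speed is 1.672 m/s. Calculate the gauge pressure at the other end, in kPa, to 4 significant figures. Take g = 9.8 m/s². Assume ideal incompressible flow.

P₂ ≈ 370.6 kPa

Mass conservation (A₁v₁ = A₂v₂) gives v₂ = 1.672 × 88.25/12.71 = 11.61 m/s.
Bernoulli: P₁ + ½ρv₁² + ρg h₁ = P₂ + ½ρv₂² + ρg h₂, so P₂ = P₁ + ½ρ(v₁² − v₂²) − ρg(h₂ − h₁).
P₂ = 611000 + ½·1000·(1.672² − 11.61²) − 1000·9.8·(+17.80) = 611000 + (-65970) − (174400) = 370600 Pa.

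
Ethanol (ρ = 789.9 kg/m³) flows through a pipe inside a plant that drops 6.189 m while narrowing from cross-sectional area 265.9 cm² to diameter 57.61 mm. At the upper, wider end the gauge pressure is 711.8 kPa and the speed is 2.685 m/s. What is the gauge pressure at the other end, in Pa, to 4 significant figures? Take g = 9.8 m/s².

Continuity gives A₁v₁ = A₂v₂, so v₂ = (265.9 cm²)/(26.07 cm²) × 2.685 m/s = 27.39 m/s.
Applying Bernoulli between the two ends and solving for P₂: P₂ = P₁ + ½ρ(v₁² − v₂²) − ρgΔh.
P₂ = 711800 + ½·789.9·(2.685² − 27.39²) − 789.9·9.8·(−6.189) = 711800 + (-293400) − (-47910) = 466300 Pa.

P₂ = 466300 Pa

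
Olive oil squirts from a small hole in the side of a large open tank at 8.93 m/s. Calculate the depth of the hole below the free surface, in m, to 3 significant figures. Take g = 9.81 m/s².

h ≈ 4.06 m

Torricelli: v = √(2gh), so h = v²/(2g).
h = 8.93²/(2·9.81) = 79.7/19.62 = 4.06 m.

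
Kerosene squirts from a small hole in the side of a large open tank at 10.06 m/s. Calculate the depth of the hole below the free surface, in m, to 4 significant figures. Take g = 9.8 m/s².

Torricelli: v = √(2gh), so h = v²/(2g).
h = 10.06²/(2·9.8) = 101.2/19.60 = 5.163 m.

h = 5.163 m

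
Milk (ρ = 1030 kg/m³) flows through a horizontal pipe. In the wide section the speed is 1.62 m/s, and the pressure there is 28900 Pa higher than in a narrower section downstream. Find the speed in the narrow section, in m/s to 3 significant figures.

v₂ = 7.66 m/s

Horizontal Bernoulli: P₁ + ½ρv₁² = P₂ + ½ρv₂², so v₂² = v₁² + 2(P₁ − P₂)/ρ.
v₂ = √(1.62² + 2·28900/1030) = √(2.62 + 56.1) = 7.66 m/s.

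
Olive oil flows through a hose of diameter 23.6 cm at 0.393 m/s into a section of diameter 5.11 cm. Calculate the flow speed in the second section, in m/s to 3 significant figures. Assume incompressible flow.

v₂ ≈ 8.38 m/s

Mass conservation (A₁v₁ = A₂v₂) gives v₂ = 0.393 × 437/20.5 = 8.38 m/s.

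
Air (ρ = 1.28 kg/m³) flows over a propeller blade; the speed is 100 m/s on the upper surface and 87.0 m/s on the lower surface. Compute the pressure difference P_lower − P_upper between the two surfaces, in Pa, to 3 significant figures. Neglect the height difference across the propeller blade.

ΔP = 1560 Pa

The pressure is lower where the speed is higher: ΔP = ½ρ(v_up² − v_low²).
ΔP = ½·1.28·(100² − 87.0²) = 1560 Pa.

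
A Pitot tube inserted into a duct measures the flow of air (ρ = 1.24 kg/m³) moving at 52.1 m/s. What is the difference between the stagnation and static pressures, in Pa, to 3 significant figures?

At the stagnation point the flow is brought to rest, so Bernoulli gives P_stag − P_static = ½ρv².
ΔP = ½·1.24·52.1² = 1680 Pa.

ΔP ≈ 1680 Pa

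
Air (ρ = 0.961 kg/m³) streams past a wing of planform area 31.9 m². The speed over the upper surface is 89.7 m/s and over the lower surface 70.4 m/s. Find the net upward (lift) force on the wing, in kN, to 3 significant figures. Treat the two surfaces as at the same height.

The faster flow above has the lower pressure; Bernoulli (same height) gives ΔP = ½ρ(v_up² − v_low²).
ΔP = ½·0.961·(89.7² − 70.4²) = 1480 Pa.
Lift = ΔP · A = 1480 × 31.9 = 47400 N.

F ≈ 47.4 kN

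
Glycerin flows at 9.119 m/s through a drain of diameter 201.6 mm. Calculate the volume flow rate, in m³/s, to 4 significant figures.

0.2911 m³/s

Q = A·v = 0.03192 m² × 9.119 m/s = 0.2911 m³/s.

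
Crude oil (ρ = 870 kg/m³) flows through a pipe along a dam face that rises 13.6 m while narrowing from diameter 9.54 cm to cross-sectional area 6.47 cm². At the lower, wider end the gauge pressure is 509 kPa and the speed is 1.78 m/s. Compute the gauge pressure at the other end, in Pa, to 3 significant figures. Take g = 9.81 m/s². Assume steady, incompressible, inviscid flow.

By continuity, v₂ = v₁·A₁/A₂ = 1.78·(71.5/6.47) = 19.7 m/s.
Bernoulli: P₁ + ½ρv₁² + ρg h₁ = P₂ + ½ρv₂² + ρg h₂, so P₂ = P₁ + ½ρ(v₁² − v₂²) − ρg(h₂ − h₁).
P₂ = 509000 + ½·870·(1.78² − 19.7²) − 870·9.81·(+13.6) = 509000 + (-167000) − (116000) = 226000 Pa.

226000 Pa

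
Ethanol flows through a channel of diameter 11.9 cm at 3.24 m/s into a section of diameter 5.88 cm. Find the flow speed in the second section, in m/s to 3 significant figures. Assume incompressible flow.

By continuity, v₂ = v₁·A₁/A₂ = 3.24·(111/27.2) = 13.3 m/s.

v₂ ≈ 13.3 m/s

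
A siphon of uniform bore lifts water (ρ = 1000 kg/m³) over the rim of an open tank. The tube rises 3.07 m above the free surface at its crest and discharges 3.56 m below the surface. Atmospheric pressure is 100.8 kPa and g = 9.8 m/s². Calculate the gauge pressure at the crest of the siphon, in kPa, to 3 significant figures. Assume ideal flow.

Bernoulli surface→outlet gives ½v² = g·h_out, so v = √(2·9.8·3.56) = 8.35 m/s.
With constant cross-section the crest speed equals v; applying Bernoulli from the surface up to the crest, P_top = P_atm − ½ρv² − ρg·h_top.
P_top = 100800 − ½·1000·8.35² − 1000·9.8·3.07 = 35800 Pa. So P_gauge = P_top − P_atm = -65000 Pa.

-65.0 kPa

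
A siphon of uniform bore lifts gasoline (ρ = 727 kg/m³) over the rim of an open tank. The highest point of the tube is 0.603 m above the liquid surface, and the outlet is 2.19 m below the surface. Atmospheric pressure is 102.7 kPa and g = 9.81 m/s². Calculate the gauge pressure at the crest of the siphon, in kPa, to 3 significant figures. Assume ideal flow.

-19.9 kPa

Bernoulli surface→outlet gives ½v² = g·h_out, so v = √(2·9.81·2.19) = 6.55 m/s.
Continuity keeps v the same throughout the tube; from surface to crest, P_atm + 0 = P_top + ½ρv² + ρg·h_top.
P_top = 102700 − ½·727·6.55² − 727·9.81·0.603 = 82800 Pa. So P_gauge = P_top − P_atm = -19900 Pa.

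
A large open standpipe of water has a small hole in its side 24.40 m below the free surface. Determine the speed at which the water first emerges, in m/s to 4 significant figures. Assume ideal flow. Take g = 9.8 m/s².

With the surface at rest and both surface and jet at atmospheric pressure, Bernoulli gives ρg h = ½ρv², so v = √(2gh) = √(2·9.8·24.40) = 21.87 m/s.

v ≈ 21.87 m/s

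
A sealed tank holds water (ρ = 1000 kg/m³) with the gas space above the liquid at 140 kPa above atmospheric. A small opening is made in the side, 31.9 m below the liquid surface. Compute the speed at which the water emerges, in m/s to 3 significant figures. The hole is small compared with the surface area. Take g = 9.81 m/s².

30.1 m/s

Take point 1 at the surface (v₁ ≈ 0) and point 2 at the hole (at atmospheric pressure). Bernoulli: P₁ + ρg h = P_atm + ½ρv₂².
With P₁ − P_atm = 140000 Pa, v₂ = √(2gh + 2ΔP/ρ) = √(2·9.81·31.9 + 2·140000/1000) = 30.1 m/s.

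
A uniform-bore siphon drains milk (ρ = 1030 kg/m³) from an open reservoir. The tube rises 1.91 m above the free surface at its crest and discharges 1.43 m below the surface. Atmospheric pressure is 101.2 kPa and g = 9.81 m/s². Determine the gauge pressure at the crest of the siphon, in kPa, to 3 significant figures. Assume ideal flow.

P_gauge ≈ -33.7 kPa

The outlet speed comes from Torricelli: v = √(2g·1.43) = 5.30 m/s.
The bore is uniform, so the speed at the crest is the same v. Bernoulli surface→crest: P_atm = P_top + ½ρv² + ρg·h_top.
P_top = 101200 − ½·1030·5.30² − 1030·9.81·1.91 = 67500 Pa. So P_gauge = P_top − P_atm = -33700 Pa.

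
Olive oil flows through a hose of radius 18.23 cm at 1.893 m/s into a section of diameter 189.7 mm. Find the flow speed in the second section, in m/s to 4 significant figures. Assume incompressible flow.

v₂ ≈ 6.993 m/s

By continuity, v₂ = v₁·A₁/A₂ = 1.893·(1044/282.6) = 6.993 m/s.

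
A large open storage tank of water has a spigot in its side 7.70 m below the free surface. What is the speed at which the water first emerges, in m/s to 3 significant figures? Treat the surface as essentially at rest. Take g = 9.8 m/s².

v ≈ 12.3 m/s

Torricelli's result v = √(2gh) gives v = √(2·9.8·7.70) = 12.3 m/s.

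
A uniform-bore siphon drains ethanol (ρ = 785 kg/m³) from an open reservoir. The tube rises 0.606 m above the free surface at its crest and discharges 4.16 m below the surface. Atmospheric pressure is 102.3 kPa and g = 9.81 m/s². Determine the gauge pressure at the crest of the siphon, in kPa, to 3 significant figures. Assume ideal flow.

Bernoulli surface→outlet gives ½v² = g·h_out, so v = √(2·9.81·4.16) = 9.03 m/s.
Continuity keeps v the same throughout the tube; from surface to crest, P_atm + 0 = P_top + ½ρv² + ρg·h_top.
P_top = 102300 − ½·785·9.03² − 785·9.81·0.606 = 65600 Pa. So P_gauge = P_top − P_atm = -36700 Pa.

P_gauge ≈ -36.7 kPa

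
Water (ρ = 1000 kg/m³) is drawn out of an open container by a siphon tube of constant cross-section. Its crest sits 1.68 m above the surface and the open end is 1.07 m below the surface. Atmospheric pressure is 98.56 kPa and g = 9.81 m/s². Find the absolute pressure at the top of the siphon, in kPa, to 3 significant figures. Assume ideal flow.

From the surface to the outlet (both open to atmosphere, surface at rest): v = √(2g·h_out) = √(2·9.81·1.07) = 4.58 m/s.
With constant cross-section the crest speed equals v; applying Bernoulli from the surface up to the crest, P_top = P_atm − ½ρv² − ρg·h_top.
P_top = 98560 − ½·1000·4.58² − 1000·9.81·1.68 = 71600 Pa.

P_top ≈ 71.6 kPa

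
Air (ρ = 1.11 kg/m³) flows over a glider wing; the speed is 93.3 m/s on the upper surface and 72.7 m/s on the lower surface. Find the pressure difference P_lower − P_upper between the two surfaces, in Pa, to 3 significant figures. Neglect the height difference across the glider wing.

With negligible Δh, P + ½ρv² is constant, so P_low − P_up = ½ρ(v_up² − v_low²).
ΔP = ½·1.11·(93.3² − 72.7²) = 1900 Pa.

ΔP ≈ 1900 Pa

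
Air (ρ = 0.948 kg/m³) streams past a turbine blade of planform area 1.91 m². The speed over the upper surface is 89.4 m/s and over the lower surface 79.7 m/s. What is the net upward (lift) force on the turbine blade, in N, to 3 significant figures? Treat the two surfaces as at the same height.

With equal heights on the two surfaces, Bernoulli gives P_lower − P_upper = ½ρ(v_upper² − v_lower²).
ΔP = ½·0.948·(89.4² − 79.7²) = 777 Pa.
Lift = ΔP · A = 777 × 1.91 = 1490 N.

F ≈ 1490 N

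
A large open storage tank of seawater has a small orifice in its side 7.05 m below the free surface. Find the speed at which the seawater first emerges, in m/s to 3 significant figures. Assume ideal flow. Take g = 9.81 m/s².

Torricelli's result v = √(2gh) gives v = √(2·9.81·7.05) = 11.8 m/s.

v = 11.8 m/s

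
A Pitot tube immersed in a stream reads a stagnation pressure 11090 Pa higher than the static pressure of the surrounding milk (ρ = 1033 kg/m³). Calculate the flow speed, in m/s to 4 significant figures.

v ≈ 4.634 m/s

The dynamic pressure equals the rise in static pressure at the stagnation point: ΔP = ½ρv².
v = √(2ΔP/ρ) = √(2·11090/1033) = 4.634 m/s.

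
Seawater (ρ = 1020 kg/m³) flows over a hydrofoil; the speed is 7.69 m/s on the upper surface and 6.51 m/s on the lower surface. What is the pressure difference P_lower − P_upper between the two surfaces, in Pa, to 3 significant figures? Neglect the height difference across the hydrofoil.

The pressure is lower where the speed is higher: ΔP = ½ρ(v_up² − v_low²).
ΔP = ½·1020·(7.69² − 6.51²) = 8550 Pa.

ΔP ≈ 8550 Pa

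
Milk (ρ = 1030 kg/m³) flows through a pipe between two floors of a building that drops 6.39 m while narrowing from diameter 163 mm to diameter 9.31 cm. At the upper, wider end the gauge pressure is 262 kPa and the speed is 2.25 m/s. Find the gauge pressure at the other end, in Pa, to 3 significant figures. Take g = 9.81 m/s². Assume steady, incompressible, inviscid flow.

By continuity, v₂ = v₁·A₁/A₂ = 2.25·(209/68.1) = 6.90 m/s.
Energy conservation along the streamline gives P₂ = P₁ − ½ρ(v₂² − v₁²) − ρg(h₂ − h₁).
P₂ = 262000 + ½·1030·(2.25² − 6.90²) − 1030·9.81·(−6.39) = 262000 + (-21900) − (-64600) = 305000 Pa.

305000 Pa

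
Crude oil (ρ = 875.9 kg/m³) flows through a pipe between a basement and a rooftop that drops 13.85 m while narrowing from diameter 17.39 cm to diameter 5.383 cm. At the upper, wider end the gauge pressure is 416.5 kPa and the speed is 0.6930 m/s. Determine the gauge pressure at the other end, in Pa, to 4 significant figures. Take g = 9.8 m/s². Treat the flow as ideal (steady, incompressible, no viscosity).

P₂ = 512700 Pa

Continuity gives A₁v₁ = A₂v₂, so v₂ = (237.5 cm²)/(22.76 cm²) × 0.6930 m/s = 7.232 m/s.
Bernoulli: P₁ + ½ρv₁² + ρg h₁ = P₂ + ½ρv₂² + ρg h₂, so P₂ = P₁ + ½ρ(v₁² − v₂²) − ρg(h₂ − h₁).
P₂ = 416500 + ½·875.9·(0.6930² − 7.232²) − 875.9·9.8·(−13.85) = 416500 + (-22700) − (-118900) = 512700 Pa.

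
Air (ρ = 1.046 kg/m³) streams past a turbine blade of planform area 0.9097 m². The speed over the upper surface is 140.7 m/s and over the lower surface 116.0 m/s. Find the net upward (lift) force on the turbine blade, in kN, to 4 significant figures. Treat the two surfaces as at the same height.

3.017 kN

With equal heights on the two surfaces, Bernoulli gives P_lower − P_upper = ½ρ(v_upper² − v_lower²).
ΔP = ½·1.046·(140.7² − 116.0²) = 3316 Pa.
Lift = ΔP · A = 3316 × 0.9097 = 3017 N.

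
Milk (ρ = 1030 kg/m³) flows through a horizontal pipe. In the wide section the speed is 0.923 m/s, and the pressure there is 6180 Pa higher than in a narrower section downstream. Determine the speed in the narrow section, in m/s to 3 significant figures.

Along the level pipe P + ½ρv² is conserved, hence v₂² = v₁² + 2(P₁ − P₂)/ρ.
v₂ = √(0.923² + 2·6180/1030) = √(0.852 + 12.0) = 3.58 m/s.

3.58 m/s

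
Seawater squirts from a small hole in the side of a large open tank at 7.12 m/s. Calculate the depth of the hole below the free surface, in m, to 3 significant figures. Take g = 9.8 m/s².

h = 2.59 m

Inverting v = √(2gh) gives h = v² / 2g.
h = 7.12²/(2·9.8) = 50.7/19.60 = 2.59 m.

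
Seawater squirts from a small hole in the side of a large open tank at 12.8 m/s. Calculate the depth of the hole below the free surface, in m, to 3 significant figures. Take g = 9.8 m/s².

Inverting v = √(2gh) gives h = v² / 2g.
h = 12.8²/(2·9.8) = 164/19.60 = 8.36 m.

h ≈ 8.36 m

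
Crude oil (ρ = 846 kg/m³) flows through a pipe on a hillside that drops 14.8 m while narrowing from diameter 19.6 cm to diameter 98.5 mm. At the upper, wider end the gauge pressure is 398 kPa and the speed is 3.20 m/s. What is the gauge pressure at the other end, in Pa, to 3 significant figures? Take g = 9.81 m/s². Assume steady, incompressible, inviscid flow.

The volume flow rate is constant, so v₂ = (A₁/A₂)v₁ = (302/76.2)·3.20 = 12.7 m/s.
Energy conservation along the streamline gives P₂ = P₁ − ½ρ(v₂² − v₁²) − ρg(h₂ − h₁).
P₂ = 398000 + ½·846·(3.20² − 12.7²) − 846·9.81·(−14.8) = 398000 + (-63600) − (-123000) = 457000 Pa.

P₂ ≈ 457000 Pa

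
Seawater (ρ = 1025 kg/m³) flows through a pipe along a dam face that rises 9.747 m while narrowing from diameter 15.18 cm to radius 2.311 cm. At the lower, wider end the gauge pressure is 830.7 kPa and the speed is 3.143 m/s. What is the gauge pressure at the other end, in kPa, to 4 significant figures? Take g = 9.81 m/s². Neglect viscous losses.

P₂ = 148.7 kPa

Mass conservation (A₁v₁ = A₂v₂) gives v₂ = 3.143 × 181.0/16.78 = 33.90 m/s.
Energy conservation along the streamline gives P₂ = P₁ − ½ρ(v₂² − v₁²) − ρg(h₂ − h₁).
P₂ = 830700 + ½·1025·(3.143² − 33.90²) − 1025·9.81·(+9.747) = 830700 + (-584000) − (98010) = 148700 Pa.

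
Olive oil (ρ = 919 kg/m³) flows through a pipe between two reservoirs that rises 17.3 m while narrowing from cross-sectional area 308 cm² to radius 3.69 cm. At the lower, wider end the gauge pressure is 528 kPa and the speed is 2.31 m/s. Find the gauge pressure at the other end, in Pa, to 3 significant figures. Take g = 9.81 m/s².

P₂ ≈ 247000 Pa

Continuity gives A₁v₁ = A₂v₂, so v₂ = (308 cm²)/(42.8 cm²) × 2.31 m/s = 16.6 m/s.
Energy conservation along the streamline gives P₂ = P₁ − ½ρ(v₂² − v₁²) − ρg(h₂ − h₁).
P₂ = 528000 + ½·919·(2.31² − 16.6²) − 919·9.81·(+17.3) = 528000 + (-125000) − (156000) = 247000 Pa.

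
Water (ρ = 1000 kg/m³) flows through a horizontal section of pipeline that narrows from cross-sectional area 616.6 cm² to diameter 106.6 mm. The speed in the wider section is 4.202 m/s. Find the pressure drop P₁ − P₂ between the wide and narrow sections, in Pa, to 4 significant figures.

The volume flow rate is constant, so v₂ = (A₁/A₂)v₁ = (616.6/89.25)·4.202 = 29.03 m/s.
The pipe is horizontal, so Bernoulli reduces to P₁ + ½ρv₁² = P₂ + ½ρv₂².
P₁ − P₂ = ½·1000·(29.03² − 4.202²) = ½·1000·825.1 = 412600 Pa.

ΔP ≈ 412600 Pa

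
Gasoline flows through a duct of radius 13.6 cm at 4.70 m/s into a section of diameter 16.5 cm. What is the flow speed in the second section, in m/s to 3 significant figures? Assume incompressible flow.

The volume flow rate is constant, so v₂ = (A₁/A₂)v₁ = (581/214)·4.70 = 12.8 m/s.

v₂ = 12.8 m/s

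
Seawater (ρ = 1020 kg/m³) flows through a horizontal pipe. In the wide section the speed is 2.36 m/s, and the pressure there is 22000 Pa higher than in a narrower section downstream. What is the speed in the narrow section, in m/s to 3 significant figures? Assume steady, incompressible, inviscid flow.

v₂ ≈ 6.98 m/s

Horizontal Bernoulli: P₁ + ½ρv₁² = P₂ + ½ρv₂², so v₂² = v₁² + 2(P₁ − P₂)/ρ.
v₂ = √(2.36² + 2·22000/1020) = √(5.57 + 43.1) = 6.98 m/s.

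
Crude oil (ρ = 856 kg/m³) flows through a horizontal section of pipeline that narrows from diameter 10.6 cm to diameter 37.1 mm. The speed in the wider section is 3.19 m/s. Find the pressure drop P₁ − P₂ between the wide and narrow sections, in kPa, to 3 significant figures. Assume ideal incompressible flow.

Continuity gives A₁v₁ = A₂v₂, so v₂ = (88.2 cm²)/(10.8 cm²) × 3.19 m/s = 26.0 m/s.
With no height change, Bernoulli's equation is P₁ + ½ρv₁² = P₂ + ½ρv₂².
P₁ − P₂ = ½·856·(26.0² − 3.19²) = ½·856·668 = 286000 Pa.

ΔP = 286 kPa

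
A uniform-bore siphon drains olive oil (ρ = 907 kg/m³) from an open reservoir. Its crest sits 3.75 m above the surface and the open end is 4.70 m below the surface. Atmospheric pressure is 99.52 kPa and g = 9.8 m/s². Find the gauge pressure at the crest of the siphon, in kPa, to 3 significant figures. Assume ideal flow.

P_gauge ≈ -75.1 kPa

From the surface to the outlet (both open to atmosphere, surface at rest): v = √(2g·h_out) = √(2·9.8·4.70) = 9.60 m/s.
With constant cross-section the crest speed equals v; applying Bernoulli from the surface up to the crest, P_top = P_atm − ½ρv² − ρg·h_top.
P_top = 99520 − ½·907·9.60² − 907·9.8·3.75 = 24400 Pa. So P_gauge = P_top − P_atm = -75100 Pa.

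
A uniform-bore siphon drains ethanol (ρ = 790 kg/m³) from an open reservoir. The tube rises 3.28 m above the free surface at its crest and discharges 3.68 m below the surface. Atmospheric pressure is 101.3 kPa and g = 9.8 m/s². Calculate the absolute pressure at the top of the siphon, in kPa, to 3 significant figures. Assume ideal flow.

The outlet speed comes from Torricelli: v = √(2g·3.68) = 8.49 m/s.
Continuity keeps v the same throughout the tube; from surface to crest, P_atm + 0 = P_top + ½ρv² + ρg·h_top.
P_top = 101300 − ½·790·8.49² − 790·9.8·3.28 = 47400 Pa.

P_top ≈ 47.4 kPa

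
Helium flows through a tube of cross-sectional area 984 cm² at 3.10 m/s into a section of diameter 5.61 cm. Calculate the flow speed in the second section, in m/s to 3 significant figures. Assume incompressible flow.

v₂ = 123 m/s

The volume flow rate is constant, so v₂ = (A₁/A₂)v₁ = (984/24.7)·3.10 = 123 m/s.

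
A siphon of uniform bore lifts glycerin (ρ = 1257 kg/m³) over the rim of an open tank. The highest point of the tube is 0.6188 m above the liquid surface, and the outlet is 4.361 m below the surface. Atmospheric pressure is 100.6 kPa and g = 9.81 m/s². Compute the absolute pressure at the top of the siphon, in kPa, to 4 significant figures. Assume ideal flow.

P_top ≈ 39.19 kPa

Bernoulli surface→outlet gives ½v² = g·h_out, so v = √(2·9.81·4.361) = 9.250 m/s.
The bore is uniform, so the speed at the crest is the same v. Bernoulli surface→crest: P_atm = P_top + ½ρv² + ρg·h_top.
P_top = 100600 − ½·1257·9.250² − 1257·9.81·0.6188 = 39190 Pa.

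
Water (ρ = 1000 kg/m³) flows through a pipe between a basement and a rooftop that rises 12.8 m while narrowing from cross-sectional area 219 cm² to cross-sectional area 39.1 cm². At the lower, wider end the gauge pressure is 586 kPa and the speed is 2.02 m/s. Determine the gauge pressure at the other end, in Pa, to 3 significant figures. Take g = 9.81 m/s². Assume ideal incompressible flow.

P₂ ≈ 398000 Pa

The volume flow rate is constant, so v₂ = (A₁/A₂)v₁ = (219/39.1)·2.02 = 11.3 m/s.
Energy conservation along the streamline gives P₂ = P₁ − ½ρ(v₂² − v₁²) − ρg(h₂ − h₁).
P₂ = 586000 + ½·1000·(2.02² − 11.3²) − 1000·9.81·(+12.8) = 586000 + (-62000) − (126000) = 398000 Pa.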